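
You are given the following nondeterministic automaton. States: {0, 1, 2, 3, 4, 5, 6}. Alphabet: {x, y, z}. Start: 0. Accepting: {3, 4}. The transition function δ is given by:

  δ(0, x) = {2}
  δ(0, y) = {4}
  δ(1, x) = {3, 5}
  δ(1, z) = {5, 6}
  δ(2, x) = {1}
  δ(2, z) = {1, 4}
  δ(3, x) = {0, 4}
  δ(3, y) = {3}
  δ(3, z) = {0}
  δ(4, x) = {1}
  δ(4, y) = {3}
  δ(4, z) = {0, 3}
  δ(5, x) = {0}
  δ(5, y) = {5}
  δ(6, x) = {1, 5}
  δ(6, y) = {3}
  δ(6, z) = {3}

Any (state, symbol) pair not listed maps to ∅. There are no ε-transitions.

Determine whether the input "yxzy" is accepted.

Start in {0}.
Read 'y': {0} → {4}.
Read 'x': {4} → {1}.
Read 'z': {1} → {5, 6}.
Read 'y': {5, 6} → {3, 5}.
The final set {3, 5} contains the accepting state 3.

Yes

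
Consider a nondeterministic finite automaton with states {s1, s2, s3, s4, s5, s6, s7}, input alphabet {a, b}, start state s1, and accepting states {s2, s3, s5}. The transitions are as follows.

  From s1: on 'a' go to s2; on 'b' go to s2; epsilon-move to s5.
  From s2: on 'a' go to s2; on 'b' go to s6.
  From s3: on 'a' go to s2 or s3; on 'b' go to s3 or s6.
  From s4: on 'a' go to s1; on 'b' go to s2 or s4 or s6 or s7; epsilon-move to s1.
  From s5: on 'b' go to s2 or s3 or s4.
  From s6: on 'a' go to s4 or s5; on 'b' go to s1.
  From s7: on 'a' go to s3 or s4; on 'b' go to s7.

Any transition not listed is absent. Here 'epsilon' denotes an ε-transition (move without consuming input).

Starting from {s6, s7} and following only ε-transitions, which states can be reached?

Begin with {s6, s7}.
No ε-moves leave this set, so the closure equals the set itself.

{s6, s7}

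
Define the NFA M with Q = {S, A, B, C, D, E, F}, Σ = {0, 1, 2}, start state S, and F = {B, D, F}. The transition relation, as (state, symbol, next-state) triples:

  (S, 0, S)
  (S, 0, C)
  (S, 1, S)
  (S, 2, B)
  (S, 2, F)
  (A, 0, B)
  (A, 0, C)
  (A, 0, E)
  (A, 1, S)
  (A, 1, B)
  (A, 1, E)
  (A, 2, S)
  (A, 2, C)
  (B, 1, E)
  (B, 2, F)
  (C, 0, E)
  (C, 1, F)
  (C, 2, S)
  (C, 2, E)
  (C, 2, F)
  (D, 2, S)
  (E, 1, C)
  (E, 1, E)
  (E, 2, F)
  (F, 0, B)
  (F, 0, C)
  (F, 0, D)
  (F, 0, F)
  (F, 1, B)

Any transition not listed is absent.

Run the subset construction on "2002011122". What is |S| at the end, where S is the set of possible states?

2

Start in {S}.
Read '2': {S} → {B, F}.
Read '0': {B, F} → {B, C, D, F}.
Read '0': {B, C, D, F} → {B, C, D, E, F}.
Read '2': {B, C, D, E, F} → {S, E, F}.
Read '0': {S, E, F} → {S, B, C, D, F}.
Read '1': {S, B, C, D, F} → {S, B, E, F}.
Read '1': {S, B, E, F} → {S, B, C, E}.
Read '1': {S, B, C, E} → {S, C, E, F}.
Read '2': {S, C, E, F} → {S, B, E, F}.
Read '2': {S, B, E, F} → {B, F}.
That set has 2 states.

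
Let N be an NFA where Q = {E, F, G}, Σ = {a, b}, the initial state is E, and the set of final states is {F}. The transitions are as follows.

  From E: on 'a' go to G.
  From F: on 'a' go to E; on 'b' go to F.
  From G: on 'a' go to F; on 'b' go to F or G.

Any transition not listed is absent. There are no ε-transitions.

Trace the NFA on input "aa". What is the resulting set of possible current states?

Start in {E}.
Read 'a': E→{G}; now {G}.
Read 'a': G→{F}; now {F}.

{F}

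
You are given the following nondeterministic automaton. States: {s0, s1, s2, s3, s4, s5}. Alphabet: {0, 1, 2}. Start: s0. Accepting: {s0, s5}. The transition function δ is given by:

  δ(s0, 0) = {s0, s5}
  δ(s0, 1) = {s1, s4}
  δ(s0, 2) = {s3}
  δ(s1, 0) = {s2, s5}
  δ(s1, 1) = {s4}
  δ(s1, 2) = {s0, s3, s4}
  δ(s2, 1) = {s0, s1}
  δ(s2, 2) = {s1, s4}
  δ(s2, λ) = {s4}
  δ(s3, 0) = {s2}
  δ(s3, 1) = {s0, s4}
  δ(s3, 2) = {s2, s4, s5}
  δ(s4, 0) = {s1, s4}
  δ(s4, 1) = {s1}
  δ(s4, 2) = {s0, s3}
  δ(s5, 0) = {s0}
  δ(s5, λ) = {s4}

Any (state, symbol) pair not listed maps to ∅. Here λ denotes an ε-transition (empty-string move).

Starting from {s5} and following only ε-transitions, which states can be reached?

{s4, s5}

Begin with {s5}.
ε-move s5 → s4; add s4.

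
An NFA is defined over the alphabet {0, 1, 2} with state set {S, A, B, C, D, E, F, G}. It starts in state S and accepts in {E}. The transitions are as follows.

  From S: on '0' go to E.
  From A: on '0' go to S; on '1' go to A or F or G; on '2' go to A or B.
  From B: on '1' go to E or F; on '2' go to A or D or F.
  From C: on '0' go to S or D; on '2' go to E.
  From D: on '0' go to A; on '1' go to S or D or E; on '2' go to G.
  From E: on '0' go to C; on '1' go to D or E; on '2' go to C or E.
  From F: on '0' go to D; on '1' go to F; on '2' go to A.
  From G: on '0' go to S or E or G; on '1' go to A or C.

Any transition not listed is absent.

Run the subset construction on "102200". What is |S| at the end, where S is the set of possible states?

Start in {S}.
Read '1': S→∅; now ∅.
The set is empty and remains empty for the remaining 5 symbols.
That set has 0 states.

0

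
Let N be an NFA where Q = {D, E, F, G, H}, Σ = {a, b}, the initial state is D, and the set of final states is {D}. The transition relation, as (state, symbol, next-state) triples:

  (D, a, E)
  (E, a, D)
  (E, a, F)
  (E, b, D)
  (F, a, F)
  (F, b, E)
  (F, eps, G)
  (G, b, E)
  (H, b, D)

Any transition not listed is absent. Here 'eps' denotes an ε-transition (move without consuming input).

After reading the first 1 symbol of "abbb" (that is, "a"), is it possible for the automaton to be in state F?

No

Start in {D}.
Read 'a': {D} → {E}.
State F is not in {E}.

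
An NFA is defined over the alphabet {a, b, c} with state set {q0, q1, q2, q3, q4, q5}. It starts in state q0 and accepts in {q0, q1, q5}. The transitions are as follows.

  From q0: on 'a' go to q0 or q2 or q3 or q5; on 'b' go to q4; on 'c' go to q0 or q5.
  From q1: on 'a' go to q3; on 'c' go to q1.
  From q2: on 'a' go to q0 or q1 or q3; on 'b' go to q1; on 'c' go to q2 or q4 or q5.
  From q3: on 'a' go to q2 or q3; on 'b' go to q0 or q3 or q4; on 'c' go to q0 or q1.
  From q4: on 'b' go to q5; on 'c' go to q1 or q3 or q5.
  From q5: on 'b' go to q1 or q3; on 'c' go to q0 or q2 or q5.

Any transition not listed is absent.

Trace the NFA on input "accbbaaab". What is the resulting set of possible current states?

{q0, q1, q3, q4}

Start in {q0}.
Read 'a': q0→{q0, q2, q3, q5}; now {q0, q2, q3, q5}.
Read 'c': q0→{q0, q5}, q2→{q2, q4, q5}, q3→{q0, q1}, q5→{q0, q2, q5}; now {q0, q1, q2, q4, q5}.
Read 'c': q0→{q0, q5}, q1→{q1}, q2→{q2, q4, q5}, q4→{q1, q3, q5}, q5→{q0, q2, q5}; now {q0, q1, q2, q3, q4, q5}.
Read 'b': q0→{q4}, q1→∅, q2→{q1}, q3→{q0, q3, q4}, q4→{q5}, q5→{q1, q3}; now {q0, q1, q3, q4, q5}.
Read 'b': q0→{q4}, q1→∅, q3→{q0, q3, q4}, q4→{q5}, q5→{q1, q3}; now {q0, q1, q3, q4, q5}.
Read 'a': q0→{q0, q2, q3, q5}, q1→{q3}, q3→{q2, q3}, q4→∅, q5→∅; now {q0, q2, q3, q5}.
Read 'a': q0→{q0, q2, q3, q5}, q2→{q0, q1, q3}, q3→{q2, q3}, q5→∅; now {q0, q1, q2, q3, q5}.
Read 'a': q0→{q0, q2, q3, q5}, q1→{q3}, q2→{q0, q1, q3}, q3→{q2, q3}, q5→∅; now {q0, q1, q2, q3, q5}.
Read 'b': q0→{q4}, q1→∅, q2→{q1}, q3→{q0, q3, q4}, q5→{q1, q3}; now {q0, q1, q3, q4}.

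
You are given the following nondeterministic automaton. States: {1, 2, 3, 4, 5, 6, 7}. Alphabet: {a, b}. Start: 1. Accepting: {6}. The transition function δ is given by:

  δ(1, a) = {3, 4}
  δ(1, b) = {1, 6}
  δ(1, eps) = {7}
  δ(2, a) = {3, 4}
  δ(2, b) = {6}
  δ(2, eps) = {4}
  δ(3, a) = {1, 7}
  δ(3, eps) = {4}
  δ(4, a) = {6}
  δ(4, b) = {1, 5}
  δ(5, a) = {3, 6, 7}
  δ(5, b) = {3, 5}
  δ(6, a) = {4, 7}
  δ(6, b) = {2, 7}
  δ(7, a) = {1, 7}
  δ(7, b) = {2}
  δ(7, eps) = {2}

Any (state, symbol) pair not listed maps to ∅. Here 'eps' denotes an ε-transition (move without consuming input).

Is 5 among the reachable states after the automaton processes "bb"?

Start: ε-closure({1}) = {1, 2, 4, 7}.
Read 'b': {1, 2, 4, 7} → {1, 2, 4, 5, 6, 7}.
Read 'b': {1, 2, 4, 5, 6, 7} → {1, 2, 3, 4, 5, 6, 7}.
State 5 is in {1, 2, 3, 4, 5, 6, 7}.

Yes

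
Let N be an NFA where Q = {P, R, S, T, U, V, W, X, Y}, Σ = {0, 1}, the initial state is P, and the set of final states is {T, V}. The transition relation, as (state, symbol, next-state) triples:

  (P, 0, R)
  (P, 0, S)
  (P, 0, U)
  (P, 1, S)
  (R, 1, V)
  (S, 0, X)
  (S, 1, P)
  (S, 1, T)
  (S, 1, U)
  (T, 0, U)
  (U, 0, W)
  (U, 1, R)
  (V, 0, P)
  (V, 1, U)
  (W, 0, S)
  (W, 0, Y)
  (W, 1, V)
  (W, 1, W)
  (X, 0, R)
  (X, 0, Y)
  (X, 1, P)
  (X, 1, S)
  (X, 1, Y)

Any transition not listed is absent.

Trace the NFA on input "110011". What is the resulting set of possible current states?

Start in {P}.
Read '1': P→{S}; now {S}.
Read '1': S→{P, T, U}; now {P, T, U}.
Read '0': P→{R, S, U}, T→{U}, U→{W}; now {R, S, U, W}.
Read '0': R→∅, S→{X}, U→{W}, W→{S, Y}; now {S, W, X, Y}.
Read '1': S→{P, T, U}, W→{V, W}, X→{P, S, Y}, Y→∅; now {P, S, T, U, V, W, Y}.
Read '1': P→{S}, S→{P, T, U}, T→∅, U→{R}, V→{U}, W→{V, W}, Y→∅; now {P, R, S, T, U, V, W}.

{P, R, S, T, U, V, W}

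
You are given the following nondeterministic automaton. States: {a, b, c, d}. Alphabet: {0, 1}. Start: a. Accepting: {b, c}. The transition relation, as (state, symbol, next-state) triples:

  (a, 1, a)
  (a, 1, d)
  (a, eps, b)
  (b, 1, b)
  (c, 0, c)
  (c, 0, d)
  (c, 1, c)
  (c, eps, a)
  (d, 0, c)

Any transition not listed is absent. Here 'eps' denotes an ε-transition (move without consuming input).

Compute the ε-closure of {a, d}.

Begin with {a, d}.
ε-move a → b; add b.

{a, b, d}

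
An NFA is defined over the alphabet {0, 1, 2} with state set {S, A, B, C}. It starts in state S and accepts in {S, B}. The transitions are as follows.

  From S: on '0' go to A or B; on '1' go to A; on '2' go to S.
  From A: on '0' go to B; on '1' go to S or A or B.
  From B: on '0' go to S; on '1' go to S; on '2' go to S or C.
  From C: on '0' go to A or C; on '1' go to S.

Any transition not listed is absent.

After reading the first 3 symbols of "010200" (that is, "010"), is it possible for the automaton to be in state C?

No

Start in {S}.
Read '0': {S} → {A, B}.
Read '1': {A, B} → {S, A, B}.
Read '0': {S, A, B} → {S, A, B}.
State C is not in {S, A, B}.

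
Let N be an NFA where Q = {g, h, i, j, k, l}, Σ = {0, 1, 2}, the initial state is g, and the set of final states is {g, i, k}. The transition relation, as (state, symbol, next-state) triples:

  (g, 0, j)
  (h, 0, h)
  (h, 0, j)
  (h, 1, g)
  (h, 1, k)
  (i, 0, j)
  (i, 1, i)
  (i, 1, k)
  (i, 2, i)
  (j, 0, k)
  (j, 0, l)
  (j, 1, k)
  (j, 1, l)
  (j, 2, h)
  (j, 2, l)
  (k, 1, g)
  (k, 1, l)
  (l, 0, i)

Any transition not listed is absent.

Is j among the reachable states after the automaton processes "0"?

Start in {g}.
Read '0': g→{j}; now {j}.
State j is in {j}.

Yes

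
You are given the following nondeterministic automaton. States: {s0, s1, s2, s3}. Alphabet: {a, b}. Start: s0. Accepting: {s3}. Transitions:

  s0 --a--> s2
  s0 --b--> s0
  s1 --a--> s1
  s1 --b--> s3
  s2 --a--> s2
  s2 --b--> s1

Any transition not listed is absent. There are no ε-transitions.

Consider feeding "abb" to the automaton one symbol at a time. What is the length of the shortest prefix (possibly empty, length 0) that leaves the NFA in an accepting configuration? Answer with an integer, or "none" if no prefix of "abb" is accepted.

3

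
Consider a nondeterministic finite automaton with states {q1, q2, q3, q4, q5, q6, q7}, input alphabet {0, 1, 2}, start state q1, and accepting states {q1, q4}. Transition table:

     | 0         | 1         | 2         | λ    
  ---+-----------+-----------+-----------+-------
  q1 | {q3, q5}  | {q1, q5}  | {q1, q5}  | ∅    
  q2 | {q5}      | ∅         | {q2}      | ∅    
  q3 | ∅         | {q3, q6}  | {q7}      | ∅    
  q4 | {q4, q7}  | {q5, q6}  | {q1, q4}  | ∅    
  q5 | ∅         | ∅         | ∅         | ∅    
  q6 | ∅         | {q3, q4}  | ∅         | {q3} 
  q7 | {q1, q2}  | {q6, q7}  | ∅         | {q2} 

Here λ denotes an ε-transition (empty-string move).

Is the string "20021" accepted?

Start in {q1}.
Read '2': {q1} → {q1, q5}.
Read '0': {q1, q5} → {q3, q5}.
Read '0': {q3, q5} → ∅.
The set is empty and remains empty for the remaining 2 symbols.
The final set ∅ contains no accepting state.

No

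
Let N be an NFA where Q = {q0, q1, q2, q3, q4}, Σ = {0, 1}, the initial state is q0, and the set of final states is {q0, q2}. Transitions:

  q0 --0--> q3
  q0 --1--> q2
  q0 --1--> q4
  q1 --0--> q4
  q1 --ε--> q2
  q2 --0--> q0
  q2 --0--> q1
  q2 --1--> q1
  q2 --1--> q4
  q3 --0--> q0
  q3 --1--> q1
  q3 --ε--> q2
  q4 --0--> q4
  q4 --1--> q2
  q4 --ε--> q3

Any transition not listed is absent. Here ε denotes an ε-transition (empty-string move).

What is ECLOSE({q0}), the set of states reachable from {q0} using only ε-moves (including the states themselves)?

{q0}

Begin with {q0}.
No ε-moves leave this set, so the closure equals the set itself.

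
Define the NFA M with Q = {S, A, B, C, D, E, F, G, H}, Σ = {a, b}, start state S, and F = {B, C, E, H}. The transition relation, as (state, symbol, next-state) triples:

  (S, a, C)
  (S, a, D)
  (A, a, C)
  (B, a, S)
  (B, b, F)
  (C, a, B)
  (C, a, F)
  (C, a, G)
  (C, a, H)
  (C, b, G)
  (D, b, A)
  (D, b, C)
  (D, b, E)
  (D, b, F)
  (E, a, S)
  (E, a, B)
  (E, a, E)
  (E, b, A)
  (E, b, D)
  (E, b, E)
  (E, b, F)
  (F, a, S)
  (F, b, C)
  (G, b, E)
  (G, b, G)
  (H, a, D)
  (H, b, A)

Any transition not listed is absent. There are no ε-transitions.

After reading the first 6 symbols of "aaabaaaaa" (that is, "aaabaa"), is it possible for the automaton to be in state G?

Yes

Start in {S}.
Read 'a': {S} → {C, D}.
Read 'a': {C, D} → {B, F, G, H}.
Read 'a': {B, F, G, H} → {S, D}.
Read 'b': {S, D} → {A, C, E, F}.
Read 'a': {A, C, E, F} → {S, B, C, E, F, G, H}.
Read 'a': {S, B, C, E, F, G, H} → {S, B, C, D, E, F, G, H}.
State G is in {S, B, C, D, E, F, G, H}.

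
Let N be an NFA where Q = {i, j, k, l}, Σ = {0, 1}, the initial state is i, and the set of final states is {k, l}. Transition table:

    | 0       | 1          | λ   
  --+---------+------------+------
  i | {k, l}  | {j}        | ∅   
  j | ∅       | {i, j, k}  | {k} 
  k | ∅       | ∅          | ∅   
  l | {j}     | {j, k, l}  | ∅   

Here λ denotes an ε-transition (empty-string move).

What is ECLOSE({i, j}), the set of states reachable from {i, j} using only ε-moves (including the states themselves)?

{i, j, k}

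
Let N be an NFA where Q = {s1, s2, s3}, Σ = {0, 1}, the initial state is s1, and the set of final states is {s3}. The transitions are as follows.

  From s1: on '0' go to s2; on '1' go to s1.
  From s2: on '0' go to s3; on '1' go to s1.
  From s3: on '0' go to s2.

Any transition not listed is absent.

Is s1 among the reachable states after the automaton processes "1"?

Yes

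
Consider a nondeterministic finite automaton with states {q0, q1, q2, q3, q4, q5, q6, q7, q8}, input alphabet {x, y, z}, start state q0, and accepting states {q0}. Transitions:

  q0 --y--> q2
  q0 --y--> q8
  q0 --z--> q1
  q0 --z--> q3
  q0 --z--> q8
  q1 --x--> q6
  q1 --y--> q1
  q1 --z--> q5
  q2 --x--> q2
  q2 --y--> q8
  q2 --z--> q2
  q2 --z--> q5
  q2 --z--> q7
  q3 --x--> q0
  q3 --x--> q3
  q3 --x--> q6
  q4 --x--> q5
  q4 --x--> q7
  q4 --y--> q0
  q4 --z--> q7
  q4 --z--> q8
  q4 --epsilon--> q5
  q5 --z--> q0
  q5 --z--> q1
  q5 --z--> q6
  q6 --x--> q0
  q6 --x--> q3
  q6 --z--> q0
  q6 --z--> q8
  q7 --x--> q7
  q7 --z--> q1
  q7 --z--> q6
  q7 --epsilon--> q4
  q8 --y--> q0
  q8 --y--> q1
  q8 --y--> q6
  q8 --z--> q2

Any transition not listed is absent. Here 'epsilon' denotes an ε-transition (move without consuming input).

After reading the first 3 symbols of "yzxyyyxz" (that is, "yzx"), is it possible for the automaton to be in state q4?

Yes

Start in {q0}.
Read 'y': {q0} → {q2, q8}.
Read 'z': {q2, q8} → {q2, q4, q5, q7}.
Read 'x': {q2, q4, q5, q7} → {q2, q4, q5, q7}.
State q4 is in {q2, q4, q5, q7}.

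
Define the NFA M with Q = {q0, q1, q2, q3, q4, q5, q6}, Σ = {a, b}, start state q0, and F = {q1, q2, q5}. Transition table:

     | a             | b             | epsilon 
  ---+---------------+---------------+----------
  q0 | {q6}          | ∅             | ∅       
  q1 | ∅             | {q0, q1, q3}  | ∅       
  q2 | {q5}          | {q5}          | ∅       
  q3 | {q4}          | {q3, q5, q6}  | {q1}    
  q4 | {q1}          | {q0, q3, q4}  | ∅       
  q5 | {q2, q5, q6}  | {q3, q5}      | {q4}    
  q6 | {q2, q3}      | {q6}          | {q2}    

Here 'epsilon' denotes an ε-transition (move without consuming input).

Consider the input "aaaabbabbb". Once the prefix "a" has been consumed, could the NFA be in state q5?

Start in {q0}.
Read 'a': {q0} → {q2, q6}.
State q5 is not in {q2, q6}.

No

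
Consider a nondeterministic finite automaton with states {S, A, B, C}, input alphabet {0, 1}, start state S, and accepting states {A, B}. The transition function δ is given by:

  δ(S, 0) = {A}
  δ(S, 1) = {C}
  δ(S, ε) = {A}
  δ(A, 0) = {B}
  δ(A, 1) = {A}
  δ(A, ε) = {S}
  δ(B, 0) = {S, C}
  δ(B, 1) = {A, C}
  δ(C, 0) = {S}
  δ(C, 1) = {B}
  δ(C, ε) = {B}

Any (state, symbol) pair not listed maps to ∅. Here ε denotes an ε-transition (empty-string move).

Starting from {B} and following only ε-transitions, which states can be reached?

{B}

Begin with {B}.
No ε-moves leave this set, so the closure equals the set itself.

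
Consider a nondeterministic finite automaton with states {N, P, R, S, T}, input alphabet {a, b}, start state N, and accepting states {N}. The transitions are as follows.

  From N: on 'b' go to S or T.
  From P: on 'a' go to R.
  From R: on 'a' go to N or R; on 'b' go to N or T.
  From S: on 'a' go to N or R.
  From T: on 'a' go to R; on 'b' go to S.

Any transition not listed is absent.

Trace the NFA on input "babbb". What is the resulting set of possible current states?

{S}

Start in {N}.
Read 'b': {N} → {S, T}.
Read 'a': {S, T} → {N, R}.
Read 'b': {N, R} → {N, S, T}.
Read 'b': {N, S, T} → {S, T}.
Read 'b': {S, T} → {S}.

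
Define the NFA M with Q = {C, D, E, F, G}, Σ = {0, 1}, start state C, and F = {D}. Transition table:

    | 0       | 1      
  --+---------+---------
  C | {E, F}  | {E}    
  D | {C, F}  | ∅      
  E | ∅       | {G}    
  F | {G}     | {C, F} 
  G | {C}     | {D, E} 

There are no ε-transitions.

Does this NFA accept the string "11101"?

No

Start in {C}.
Read '1': C→{E}; now {E}.
Read '1': E→{G}; now {G}.
Read '1': G→{D, E}; now {D, E}.
Read '0': D→{C, F}, E→∅; now {C, F}.
Read '1': C→{E}, F→{C, F}; now {C, E, F}.
The final set {C, E, F} contains no accepting state.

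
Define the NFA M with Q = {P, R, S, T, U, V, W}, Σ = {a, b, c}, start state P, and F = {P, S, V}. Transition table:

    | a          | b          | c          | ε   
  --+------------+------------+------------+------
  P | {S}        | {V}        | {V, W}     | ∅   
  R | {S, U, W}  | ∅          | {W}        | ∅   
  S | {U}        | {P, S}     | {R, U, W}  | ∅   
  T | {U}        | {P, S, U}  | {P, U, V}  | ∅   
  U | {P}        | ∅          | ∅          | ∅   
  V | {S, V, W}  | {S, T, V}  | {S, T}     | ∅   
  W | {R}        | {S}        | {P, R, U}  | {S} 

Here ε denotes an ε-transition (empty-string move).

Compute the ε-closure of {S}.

{S}

Begin with {S}.
No ε-moves leave this set, so the closure equals the set itself.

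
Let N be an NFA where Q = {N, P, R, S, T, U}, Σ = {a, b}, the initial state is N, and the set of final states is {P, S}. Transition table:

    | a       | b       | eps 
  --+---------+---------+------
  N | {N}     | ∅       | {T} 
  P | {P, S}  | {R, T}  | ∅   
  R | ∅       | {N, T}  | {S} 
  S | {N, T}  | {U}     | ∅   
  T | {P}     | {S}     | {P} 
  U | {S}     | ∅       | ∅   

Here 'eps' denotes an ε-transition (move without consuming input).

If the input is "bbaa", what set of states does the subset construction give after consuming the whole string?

{N, P, S, T}

Start: ε-closure({N}) = {N, P, T}.
Read 'b': N→∅, P→{R, T}, T→{S}; union {R, S, T}; ε-closure = {P, R, S, T}.
Read 'b': P→{R, T}, R→{N, T}, S→{U}, T→{S}; union {N, R, S, T, U}; ε-closure = {N, P, R, S, T, U}.
Read 'a': N→{N}, P→{P, S}, R→∅, S→{N, T}, T→{P}, U→{S}; now {N, P, S, T}.
Read 'a': N→{N}, P→{P, S}, S→{N, T}, T→{P}; now {N, P, S, T}.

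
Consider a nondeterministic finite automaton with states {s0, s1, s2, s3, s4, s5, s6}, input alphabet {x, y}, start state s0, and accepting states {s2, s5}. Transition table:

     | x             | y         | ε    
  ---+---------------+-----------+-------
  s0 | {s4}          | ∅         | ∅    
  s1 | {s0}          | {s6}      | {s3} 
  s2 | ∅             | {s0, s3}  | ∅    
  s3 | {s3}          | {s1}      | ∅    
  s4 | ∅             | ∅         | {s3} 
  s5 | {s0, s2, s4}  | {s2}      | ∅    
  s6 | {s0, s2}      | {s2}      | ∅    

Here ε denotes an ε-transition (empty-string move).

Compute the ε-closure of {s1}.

Begin with {s1}.
ε-move s1 → s3; add s3.

{s1, s3}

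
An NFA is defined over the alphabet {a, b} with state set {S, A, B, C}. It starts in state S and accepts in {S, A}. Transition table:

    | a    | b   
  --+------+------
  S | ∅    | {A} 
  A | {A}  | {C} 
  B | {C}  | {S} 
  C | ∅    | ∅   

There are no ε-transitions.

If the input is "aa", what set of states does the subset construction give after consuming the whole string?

Start in {S}.
Read 'a': S→∅; now ∅.
The set is empty and remains empty for the remaining 1 symbol.

∅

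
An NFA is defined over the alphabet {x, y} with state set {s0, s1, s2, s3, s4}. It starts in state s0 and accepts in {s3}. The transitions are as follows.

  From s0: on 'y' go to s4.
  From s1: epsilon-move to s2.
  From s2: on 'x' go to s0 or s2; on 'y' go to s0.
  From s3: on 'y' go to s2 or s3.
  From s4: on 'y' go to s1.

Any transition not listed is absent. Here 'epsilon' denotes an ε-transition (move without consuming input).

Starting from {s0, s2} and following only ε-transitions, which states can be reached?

{s0, s2}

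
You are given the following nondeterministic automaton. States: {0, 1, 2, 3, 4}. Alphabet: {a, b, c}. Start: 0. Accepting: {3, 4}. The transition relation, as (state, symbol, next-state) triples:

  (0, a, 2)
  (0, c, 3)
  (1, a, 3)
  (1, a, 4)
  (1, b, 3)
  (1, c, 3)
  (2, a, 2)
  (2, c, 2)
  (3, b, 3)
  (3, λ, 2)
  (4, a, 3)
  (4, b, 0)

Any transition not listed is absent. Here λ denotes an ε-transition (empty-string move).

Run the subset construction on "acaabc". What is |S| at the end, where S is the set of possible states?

0

Start in {0}.
Read 'a': 0→{2}; now {2}.
Read 'c': 2→{2}; now {2}.
Read 'a': 2→{2}; now {2}.
Read 'a': 2→{2}; now {2}.
Read 'b': 2→∅; now ∅.
The set is empty and remains empty for the remaining 1 symbol.
That set has 0 states.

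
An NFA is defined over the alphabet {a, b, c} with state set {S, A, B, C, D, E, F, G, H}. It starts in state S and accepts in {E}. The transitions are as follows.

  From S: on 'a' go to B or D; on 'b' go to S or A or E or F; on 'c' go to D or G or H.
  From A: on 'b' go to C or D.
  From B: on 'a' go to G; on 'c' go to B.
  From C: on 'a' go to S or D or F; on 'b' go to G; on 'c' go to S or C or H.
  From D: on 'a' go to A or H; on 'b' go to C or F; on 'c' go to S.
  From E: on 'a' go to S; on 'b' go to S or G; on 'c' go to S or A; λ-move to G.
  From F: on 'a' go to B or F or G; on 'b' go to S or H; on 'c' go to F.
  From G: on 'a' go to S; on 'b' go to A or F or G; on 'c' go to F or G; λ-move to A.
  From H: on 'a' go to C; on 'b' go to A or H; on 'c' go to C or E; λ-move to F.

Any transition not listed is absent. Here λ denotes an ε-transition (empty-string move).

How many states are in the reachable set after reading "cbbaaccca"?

Start in {S}.
Read 'c': S→{D, G, H}; union {D, G, H}; ε-closure = {A, D, F, G, H}.
Read 'b': A→{C, D}, D→{C, F}, F→{S, H}, G→{A, F, G}, H→{A, H}; now {S, A, C, D, F, G, H}.
Read 'b': S→{S, A, E, F}, A→{C, D}, C→{G}, D→{C, F}, F→{S, H}, G→{A, F, G}, H→{A, H}; now {S, A, C, D, E, F, G, H}.
Read 'a': S→{B, D}, A→∅, C→{S, D, F}, D→{A, H}, E→{S}, F→{B, F, G}, G→{S}, H→{C}; now {S, A, B, C, D, F, G, H}.
Read 'a': S→{B, D}, A→∅, B→{G}, C→{S, D, F}, D→{A, H}, F→{B, F, G}, G→{S}, H→{C}; now {S, A, B, C, D, F, G, H}.
Read 'c': S→{D, G, H}, A→∅, B→{B}, C→{S, C, H}, D→{S}, F→{F}, G→{F, G}, H→{C, E}; union {S, B, C, D, E, F, G, H}; ε-closure = {S, A, B, C, D, E, F, G, H}.
Read 'c': S→{D, G, H}, A→∅, B→{B}, C→{S, C, H}, D→{S}, E→{S, A}, F→{F}, G→{F, G}, H→{C, E}; now {S, A, B, C, D, E, F, G, H}.
Read 'c': S→{D, G, H}, A→∅, B→{B}, C→{S, C, H}, D→{S}, E→{S, A}, F→{F}, G→{F, G}, H→{C, E}; now {S, A, B, C, D, E, F, G, H}.
Read 'a': S→{B, D}, A→∅, B→{G}, C→{S, D, F}, D→{A, H}, E→{S}, F→{B, F, G}, G→{S}, H→{C}; now {S, A, B, C, D, F, G, H}.
That set has 8 states.

8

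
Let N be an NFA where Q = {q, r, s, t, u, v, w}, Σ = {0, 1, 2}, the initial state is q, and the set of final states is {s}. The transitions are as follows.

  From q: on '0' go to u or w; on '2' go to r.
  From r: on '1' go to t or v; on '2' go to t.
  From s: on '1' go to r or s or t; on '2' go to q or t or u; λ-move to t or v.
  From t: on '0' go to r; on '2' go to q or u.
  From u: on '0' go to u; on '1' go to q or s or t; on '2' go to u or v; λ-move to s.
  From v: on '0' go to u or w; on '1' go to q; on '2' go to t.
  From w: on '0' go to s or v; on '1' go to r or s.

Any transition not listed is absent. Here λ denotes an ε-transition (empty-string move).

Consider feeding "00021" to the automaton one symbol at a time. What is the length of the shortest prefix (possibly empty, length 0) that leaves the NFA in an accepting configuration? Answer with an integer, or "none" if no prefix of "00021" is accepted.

1

Start in {q}.
Read '0': q→{u, w}; union {u, w}; ε-closure = {s, t, u, v, w}.
None of the earlier sets intersect F, but {s, t, u, v, w} does.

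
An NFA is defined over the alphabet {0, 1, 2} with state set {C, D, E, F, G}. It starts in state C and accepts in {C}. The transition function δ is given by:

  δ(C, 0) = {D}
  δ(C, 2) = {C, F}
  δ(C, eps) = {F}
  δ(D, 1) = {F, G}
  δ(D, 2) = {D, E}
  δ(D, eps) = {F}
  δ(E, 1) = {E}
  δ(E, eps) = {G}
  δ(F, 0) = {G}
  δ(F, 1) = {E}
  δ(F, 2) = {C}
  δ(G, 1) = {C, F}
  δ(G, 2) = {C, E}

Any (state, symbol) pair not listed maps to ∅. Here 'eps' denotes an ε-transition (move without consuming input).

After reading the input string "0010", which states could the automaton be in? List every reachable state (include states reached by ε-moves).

{D, F, G}

Start: ε-closure({C}) = {C, F}.
Read '0': {C, F} → {D, F, G}.
Read '0': {D, F, G} → {G}.
Read '1': {G} → {C, F}.
Read '0': {C, F} → {D, F, G}.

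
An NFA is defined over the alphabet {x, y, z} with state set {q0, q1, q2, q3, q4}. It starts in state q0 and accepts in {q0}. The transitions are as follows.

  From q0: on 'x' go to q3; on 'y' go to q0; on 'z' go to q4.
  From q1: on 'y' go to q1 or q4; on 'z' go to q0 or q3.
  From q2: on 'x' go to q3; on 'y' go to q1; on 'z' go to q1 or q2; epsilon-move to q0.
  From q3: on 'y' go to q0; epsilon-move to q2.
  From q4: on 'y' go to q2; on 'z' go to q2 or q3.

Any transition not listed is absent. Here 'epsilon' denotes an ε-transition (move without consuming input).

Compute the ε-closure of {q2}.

{q0, q2}

Begin with {q2}.
ε-move q2 → q0; add q0.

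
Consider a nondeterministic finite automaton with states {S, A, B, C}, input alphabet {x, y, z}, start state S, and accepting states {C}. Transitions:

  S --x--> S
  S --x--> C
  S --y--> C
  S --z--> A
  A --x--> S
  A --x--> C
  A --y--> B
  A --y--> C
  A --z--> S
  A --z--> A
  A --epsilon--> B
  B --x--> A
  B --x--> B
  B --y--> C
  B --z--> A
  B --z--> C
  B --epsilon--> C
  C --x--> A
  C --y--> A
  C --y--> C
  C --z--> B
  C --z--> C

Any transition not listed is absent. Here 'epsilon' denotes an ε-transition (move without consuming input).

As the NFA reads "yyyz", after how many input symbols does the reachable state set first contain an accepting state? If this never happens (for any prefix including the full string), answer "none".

Start in {S}.
Read 'y': S→{C}; now {C}.
None of the earlier sets intersect F, but {C} does.

1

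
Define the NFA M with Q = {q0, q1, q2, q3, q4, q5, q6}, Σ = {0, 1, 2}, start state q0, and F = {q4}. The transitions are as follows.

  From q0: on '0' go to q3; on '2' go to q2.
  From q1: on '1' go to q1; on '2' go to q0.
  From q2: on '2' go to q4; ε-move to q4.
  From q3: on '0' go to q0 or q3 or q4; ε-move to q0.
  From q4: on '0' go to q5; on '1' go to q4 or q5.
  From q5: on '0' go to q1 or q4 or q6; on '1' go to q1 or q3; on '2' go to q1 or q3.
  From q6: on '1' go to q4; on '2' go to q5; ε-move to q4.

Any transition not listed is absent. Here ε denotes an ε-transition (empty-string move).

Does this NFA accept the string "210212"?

Yes

Start in {q0}.
Read '2': {q0} → {q2, q4}.
Read '1': {q2, q4} → {q4, q5}.
Read '0': {q4, q5} → {q1, q4, q5, q6}.
Read '2': {q1, q4, q5, q6} → {q0, q1, q3, q5}.
Read '1': {q0, q1, q3, q5} → {q0, q1, q3}.
Read '2': {q0, q1, q3} → {q0, q2, q4}.
The final set {q0, q2, q4} contains the accepting state q4.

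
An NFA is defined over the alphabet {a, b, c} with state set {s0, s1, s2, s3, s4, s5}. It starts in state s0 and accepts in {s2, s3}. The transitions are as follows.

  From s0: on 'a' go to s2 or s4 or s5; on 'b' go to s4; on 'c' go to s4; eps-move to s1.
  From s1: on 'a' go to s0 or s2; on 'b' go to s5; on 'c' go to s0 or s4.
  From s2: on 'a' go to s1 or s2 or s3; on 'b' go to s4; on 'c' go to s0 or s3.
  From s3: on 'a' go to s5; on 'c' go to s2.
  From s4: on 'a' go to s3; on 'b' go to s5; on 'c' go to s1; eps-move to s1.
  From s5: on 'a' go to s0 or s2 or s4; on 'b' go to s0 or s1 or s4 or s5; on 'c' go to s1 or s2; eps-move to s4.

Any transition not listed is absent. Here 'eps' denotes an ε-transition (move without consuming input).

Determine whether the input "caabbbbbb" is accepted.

No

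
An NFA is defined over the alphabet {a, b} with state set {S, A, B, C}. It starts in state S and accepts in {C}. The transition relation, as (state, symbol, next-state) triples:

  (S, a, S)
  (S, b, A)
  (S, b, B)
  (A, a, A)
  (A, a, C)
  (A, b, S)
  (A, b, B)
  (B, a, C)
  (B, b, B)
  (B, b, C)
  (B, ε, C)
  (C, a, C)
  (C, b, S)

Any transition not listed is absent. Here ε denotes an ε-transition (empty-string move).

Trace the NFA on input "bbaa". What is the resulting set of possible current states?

Start in {S}.
Read 'b': {S} → {A, B, C}.
Read 'b': {A, B, C} → {S, B, C}.
Read 'a': {S, B, C} → {S, C}.
Read 'a': {S, C} → {S, C}.

{S, C}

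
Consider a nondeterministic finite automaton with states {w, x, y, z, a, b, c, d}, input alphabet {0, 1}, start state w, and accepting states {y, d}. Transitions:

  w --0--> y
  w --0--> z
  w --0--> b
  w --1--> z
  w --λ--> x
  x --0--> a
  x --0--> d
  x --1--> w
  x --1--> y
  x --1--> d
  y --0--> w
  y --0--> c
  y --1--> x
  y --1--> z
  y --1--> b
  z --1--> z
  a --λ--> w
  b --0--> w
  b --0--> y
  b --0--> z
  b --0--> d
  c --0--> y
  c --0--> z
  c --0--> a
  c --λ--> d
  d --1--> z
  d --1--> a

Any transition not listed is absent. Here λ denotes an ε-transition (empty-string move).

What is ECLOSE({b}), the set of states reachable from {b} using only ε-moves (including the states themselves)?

{b}

Begin with {b}.
No ε-moves leave this set, so the closure equals the set itself.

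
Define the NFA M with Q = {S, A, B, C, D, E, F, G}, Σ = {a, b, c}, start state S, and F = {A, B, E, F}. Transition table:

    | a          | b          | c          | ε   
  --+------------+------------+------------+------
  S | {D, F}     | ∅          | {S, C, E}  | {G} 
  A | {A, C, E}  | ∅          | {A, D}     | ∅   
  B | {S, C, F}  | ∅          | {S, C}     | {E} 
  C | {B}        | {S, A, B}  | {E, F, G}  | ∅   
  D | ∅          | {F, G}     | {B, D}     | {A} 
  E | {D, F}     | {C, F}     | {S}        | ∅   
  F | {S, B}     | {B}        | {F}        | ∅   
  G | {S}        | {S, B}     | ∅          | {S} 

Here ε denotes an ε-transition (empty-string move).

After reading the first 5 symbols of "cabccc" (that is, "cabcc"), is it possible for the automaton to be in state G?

Yes

Start: ε-closure({S}) = {S, G}.
Read 'c': {S, G} → {S, C, E, G}.
Read 'a': {S, C, E, G} → {S, A, B, D, E, F, G}.
Read 'b': {S, A, B, D, E, F, G} → {S, B, C, E, F, G}.
Read 'c': {S, B, C, E, F, G} → {S, C, E, F, G}.
Read 'c': {S, C, E, F, G} → {S, C, E, F, G}.
State G is in {S, C, E, F, G}.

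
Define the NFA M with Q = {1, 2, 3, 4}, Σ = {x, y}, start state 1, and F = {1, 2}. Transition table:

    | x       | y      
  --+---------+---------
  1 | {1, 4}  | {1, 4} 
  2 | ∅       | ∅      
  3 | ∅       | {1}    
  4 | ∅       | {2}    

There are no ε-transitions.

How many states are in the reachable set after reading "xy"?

Start in {1}.
Read 'x': {1} → {1, 4}.
Read 'y': {1, 4} → {1, 2, 4}.
That set has 3 states.

3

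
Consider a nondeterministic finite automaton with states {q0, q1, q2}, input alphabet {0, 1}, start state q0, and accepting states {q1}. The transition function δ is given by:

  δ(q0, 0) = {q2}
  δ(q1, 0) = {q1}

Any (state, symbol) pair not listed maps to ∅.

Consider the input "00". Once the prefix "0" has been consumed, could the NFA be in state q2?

Start in {q0}.
Read '0': q0→{q2}; now {q2}.
State q2 is in {q2}.

Yes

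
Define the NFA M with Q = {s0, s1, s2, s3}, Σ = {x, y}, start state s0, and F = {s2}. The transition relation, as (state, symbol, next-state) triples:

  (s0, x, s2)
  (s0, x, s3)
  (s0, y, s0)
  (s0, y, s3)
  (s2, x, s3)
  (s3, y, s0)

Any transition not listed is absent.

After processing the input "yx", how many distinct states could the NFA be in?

Start in {s0}.
Read 'y': s0→{s0, s3}; now {s0, s3}.
Read 'x': s0→{s2, s3}, s3→∅; now {s2, s3}.
That set has 2 states.

2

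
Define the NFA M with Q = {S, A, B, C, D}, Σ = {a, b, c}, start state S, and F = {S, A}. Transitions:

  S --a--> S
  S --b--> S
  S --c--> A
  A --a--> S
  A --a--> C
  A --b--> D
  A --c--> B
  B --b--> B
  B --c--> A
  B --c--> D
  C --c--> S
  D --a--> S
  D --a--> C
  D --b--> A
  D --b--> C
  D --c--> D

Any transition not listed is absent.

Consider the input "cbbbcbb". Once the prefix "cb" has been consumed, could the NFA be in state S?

Start in {S}.
Read 'c': {S} → {A}.
Read 'b': {A} → {D}.
State S is not in {D}.

No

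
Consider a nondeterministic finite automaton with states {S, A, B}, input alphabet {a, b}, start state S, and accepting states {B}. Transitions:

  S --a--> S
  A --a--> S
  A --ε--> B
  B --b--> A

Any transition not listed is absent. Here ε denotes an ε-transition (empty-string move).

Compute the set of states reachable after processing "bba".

∅

Start in {S}.
Read 'b': {S} → ∅.
The set is empty and remains empty for the remaining 2 symbols.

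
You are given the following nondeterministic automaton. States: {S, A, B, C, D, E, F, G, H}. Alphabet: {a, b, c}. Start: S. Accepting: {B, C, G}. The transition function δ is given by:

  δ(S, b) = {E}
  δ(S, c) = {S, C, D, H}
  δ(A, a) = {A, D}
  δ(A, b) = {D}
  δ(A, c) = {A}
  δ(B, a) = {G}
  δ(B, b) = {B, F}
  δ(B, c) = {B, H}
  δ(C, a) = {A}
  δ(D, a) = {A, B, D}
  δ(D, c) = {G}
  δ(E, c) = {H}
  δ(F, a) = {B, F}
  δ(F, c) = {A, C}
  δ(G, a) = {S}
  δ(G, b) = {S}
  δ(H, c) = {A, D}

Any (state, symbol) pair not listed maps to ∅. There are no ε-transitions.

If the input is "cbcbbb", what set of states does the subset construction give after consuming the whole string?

∅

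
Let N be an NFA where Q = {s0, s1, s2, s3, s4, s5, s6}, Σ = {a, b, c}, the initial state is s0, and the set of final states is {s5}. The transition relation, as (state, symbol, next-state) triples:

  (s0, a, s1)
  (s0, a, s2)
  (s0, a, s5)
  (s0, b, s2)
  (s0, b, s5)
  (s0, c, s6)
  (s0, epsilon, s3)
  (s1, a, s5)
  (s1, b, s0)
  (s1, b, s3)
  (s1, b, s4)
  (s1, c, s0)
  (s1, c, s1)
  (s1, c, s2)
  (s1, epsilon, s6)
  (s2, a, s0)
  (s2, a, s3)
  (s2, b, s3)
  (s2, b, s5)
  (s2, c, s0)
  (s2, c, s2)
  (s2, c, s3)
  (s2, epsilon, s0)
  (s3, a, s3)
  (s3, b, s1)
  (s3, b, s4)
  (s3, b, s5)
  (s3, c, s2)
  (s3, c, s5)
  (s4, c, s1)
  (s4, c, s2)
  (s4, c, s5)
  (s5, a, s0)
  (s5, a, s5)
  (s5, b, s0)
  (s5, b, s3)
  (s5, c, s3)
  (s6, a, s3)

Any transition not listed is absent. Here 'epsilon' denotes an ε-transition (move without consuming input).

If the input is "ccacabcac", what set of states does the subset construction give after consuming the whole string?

{s0, s1, s2, s3, s5, s6}

Start: ε-closure({s0}) = {s0, s3}.
Read 'c': s0→{s6}, s3→{s2, s5}; union {s2, s5, s6}; ε-closure = {s0, s2, s3, s5, s6}.
Read 'c': s0→{s6}, s2→{s0, s2, s3}, s3→{s2, s5}, s5→{s3}, s6→∅; now {s0, s2, s3, s5, s6}.
Read 'a': s0→{s1, s2, s5}, s2→{s0, s3}, s3→{s3}, s5→{s0, s5}, s6→{s3}; union {s0, s1, s2, s3, s5}; ε-closure = {s0, s1, s2, s3, s5, s6}.
Read 'c': s0→{s6}, s1→{s0, s1, s2}, s2→{s0, s2, s3}, s3→{s2, s5}, s5→{s3}, s6→∅; now {s0, s1, s2, s3, s5, s6}.
Read 'a': s0→{s1, s2, s5}, s1→{s5}, s2→{s0, s3}, s3→{s3}, s5→{s0, s5}, s6→{s3}; union {s0, s1, s2, s3, s5}; ε-closure = {s0, s1, s2, s3, s5, s6}.
Read 'b': s0→{s2, s5}, s1→{s0, s3, s4}, s2→{s3, s5}, s3→{s1, s4, s5}, s5→{s0, s3}, s6→∅; union {s0, s1, s2, s3, s4, s5}; ε-closure = {s0, s1, s2, s3, s4, s5, s6}.
Read 'c': s0→{s6}, s1→{s0, s1, s2}, s2→{s0, s2, s3}, s3→{s2, s5}, s4→{s1, s2, s5}, s5→{s3}, s6→∅; now {s0, s1, s2, s3, s5, s6}.
Read 'a': s0→{s1, s2, s5}, s1→{s5}, s2→{s0, s3}, s3→{s3}, s5→{s0, s5}, s6→{s3}; union {s0, s1, s2, s3, s5}; ε-closure = {s0, s1, s2, s3, s5, s6}.
Read 'c': s0→{s6}, s1→{s0, s1, s2}, s2→{s0, s2, s3}, s3→{s2, s5}, s5→{s3}, s6→∅; now {s0, s1, s2, s3, s5, s6}.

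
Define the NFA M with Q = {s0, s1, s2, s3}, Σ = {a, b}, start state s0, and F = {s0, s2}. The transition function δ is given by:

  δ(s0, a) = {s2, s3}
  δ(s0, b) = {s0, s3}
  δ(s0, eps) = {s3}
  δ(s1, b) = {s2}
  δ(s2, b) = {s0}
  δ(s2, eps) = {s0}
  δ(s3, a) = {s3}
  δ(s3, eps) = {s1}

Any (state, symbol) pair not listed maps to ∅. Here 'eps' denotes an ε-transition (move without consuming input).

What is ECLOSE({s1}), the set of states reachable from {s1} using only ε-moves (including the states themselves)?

Begin with {s1}.
No ε-moves leave this set, so the closure equals the set itself.

{s1}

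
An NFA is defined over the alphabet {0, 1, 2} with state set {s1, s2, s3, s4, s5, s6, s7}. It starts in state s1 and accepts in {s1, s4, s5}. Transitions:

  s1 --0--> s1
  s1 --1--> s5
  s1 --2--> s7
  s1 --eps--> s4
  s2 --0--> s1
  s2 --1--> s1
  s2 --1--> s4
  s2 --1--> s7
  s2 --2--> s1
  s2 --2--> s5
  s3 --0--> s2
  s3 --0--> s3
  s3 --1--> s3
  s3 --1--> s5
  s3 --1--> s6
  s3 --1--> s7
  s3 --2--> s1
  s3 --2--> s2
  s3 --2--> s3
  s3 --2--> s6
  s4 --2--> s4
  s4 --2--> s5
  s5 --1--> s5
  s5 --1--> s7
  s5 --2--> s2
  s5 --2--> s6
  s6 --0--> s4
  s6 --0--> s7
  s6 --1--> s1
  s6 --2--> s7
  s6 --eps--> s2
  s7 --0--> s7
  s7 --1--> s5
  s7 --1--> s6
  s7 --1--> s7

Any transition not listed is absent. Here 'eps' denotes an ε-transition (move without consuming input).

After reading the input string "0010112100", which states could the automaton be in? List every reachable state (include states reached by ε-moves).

∅

Start: ε-closure({s1}) = {s1, s4}.
Read '0': {s1, s4} → {s1, s4}.
Read '0': {s1, s4} → {s1, s4}.
Read '1': {s1, s4} → {s5}.
Read '0': {s5} → ∅.
The set is empty and remains empty for the remaining 6 symbols.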